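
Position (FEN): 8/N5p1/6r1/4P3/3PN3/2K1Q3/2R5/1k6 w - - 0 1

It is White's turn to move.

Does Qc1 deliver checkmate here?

After Qc1: black king on b1; in check: yes, from the white queen on c1.
King squares — a1: attacked by Qc1; c1: attacked by Rc2; a2: attacked by Rc2; b2: attacked by Qc1; c2: attacked by Qc1.
Black has no legal moves → checkmate.

yes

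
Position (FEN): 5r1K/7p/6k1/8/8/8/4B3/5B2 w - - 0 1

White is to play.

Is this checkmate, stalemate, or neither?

checkmate

White to move; white king on h8.
In check: yes, from the black rook on f8.
King squares — g7: attacked by Kg6; h7: attacked by Kg6; g8: attacked by Rf8.
Legal moves for White: none.
In check with no legal moves → checkmate.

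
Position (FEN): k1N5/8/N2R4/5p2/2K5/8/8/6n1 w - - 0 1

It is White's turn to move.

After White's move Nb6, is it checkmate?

no

After Nb6: black king on a8; in check: yes, from the white knight on b6.
Black has 2 legal replies: Kb7, Ka7.
In check but a legal move exists → not checkmate.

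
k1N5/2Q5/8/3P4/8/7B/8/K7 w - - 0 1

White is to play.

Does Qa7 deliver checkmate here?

yes

After Qa7: black king on a8; in check: yes, from the white queen on a7.
King squares — a7: attacked by Nc8; b7: attacked by Qa7; b8: attacked by Qa7.
Black has no legal moves → checkmate.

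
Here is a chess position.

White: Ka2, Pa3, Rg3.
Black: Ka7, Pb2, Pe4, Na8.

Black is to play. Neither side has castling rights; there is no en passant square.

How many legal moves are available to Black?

Black to move; king on a7.
In check: no.
Legal moves: Nc7, Nb6, Kb8, Kb7, Kb6, Ka6, e3, b1=Q+, b1=R, b1=B+, b1=N.
Count: 11.

11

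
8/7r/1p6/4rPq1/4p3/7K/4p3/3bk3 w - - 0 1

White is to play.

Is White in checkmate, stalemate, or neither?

White to move; white king on h3.
In check: yes, from the black rook on h7.
King squares — g2: attacked by Qg5; h2: attacked by Rh7; g3: attacked by Qg5; g4: attacked by Qg5; h4: attacked by Qg5.
Legal moves for White: none.
In check with no legal moves → checkmate.

checkmate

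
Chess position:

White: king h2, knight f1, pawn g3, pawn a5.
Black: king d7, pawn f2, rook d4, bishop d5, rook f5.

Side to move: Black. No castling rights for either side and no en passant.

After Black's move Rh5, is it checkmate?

After Rh5: white king on h2; in check: yes, from the black rook on h5.
King squares — g1: attacked by Pf2; h1: attacked by Bd5; g2: attacked by Bd5; g3: own pawn; h3: attacked by Rh5.
White has no legal moves → checkmate.

yes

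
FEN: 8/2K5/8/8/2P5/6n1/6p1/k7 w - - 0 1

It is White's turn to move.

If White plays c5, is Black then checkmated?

no

After c5: black king on a1; in check: no.
Black is not in check, so this cannot be checkmate.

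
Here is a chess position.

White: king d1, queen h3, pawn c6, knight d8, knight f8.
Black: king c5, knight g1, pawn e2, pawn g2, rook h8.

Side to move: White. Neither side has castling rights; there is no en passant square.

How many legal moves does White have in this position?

White to move; king on d1.
In check: yes, from the black pawn on e2.
Legal moves: Kd2, Kc2, Ke1, Kc1.
Count: 4.

4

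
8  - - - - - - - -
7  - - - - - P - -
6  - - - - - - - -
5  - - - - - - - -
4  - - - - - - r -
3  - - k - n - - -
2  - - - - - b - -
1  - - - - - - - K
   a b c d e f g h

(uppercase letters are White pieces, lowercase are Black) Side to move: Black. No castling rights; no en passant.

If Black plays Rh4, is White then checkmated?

After Rh4: white king on h1; in check: yes, from the black rook on h4.
King squares — g1: attacked by Bf2; g2: attacked by Ne3; h2: attacked by Rh4.
White has no legal moves → checkmate.

yes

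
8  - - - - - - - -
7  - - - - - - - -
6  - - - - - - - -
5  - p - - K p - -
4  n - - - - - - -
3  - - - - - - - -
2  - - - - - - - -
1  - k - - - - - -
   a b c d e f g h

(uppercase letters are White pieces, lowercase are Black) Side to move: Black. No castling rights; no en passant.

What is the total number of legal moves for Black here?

11

Black to move; king on b1.
In check: no.
Legal moves: Nb6, Nc5, Nc3, Nb2, Kc2, Kb2, Ka2, Kc1, Ka1, f4, b4.
Count: 11.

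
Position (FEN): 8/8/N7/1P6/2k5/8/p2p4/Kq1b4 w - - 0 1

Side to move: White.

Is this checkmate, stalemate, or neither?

checkmate

White to move; white king on a1.
In check: yes, from the black queen on b1.
King squares — b1: attacked by Pa2; a2: attacked by Qb1; b2: attacked by Qb1.
Legal moves for White: none.
In check with no legal moves → checkmate.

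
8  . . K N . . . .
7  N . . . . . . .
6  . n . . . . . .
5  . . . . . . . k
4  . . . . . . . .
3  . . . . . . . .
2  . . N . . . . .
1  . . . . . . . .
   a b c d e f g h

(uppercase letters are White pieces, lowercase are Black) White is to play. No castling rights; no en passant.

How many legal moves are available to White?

3

White to move; king on c8.
In check: yes, from the black knight on b6.
Legal moves: Kb8, Kc7, Kb7.
Count: 3.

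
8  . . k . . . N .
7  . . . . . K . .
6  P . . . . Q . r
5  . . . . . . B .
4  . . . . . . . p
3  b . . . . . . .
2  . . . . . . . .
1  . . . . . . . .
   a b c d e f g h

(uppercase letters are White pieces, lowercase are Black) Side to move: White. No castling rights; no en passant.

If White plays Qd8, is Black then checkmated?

yes

After Qd8: black king on c8; in check: yes, from the white queen on d8.
King squares — b7: attacked by Pa6; c7: attacked by Qd8; d7: attacked by Qd8; b8: attacked by Qd8; d8: attacked by Bg5.
Black has no legal moves → checkmate.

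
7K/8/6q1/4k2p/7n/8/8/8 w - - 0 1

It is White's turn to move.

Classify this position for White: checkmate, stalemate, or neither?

White to move; white king on h8.
In check: no.
King squares — g7: attacked by Qg6; h7: attacked by Qg6; g8: attacked by Qg6.
Legal moves for White: none.
Not in check and no legal moves → stalemate.

stalemate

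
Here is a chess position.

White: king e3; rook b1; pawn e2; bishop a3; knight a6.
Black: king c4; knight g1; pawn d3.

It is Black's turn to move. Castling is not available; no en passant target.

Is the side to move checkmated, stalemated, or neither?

Black to move; black king on c4.
In check: no.
Legal moves for Black: Kd5, Kc3, Nh3, Nf3, Nxe2, dxe2, d2.
Black has 7 legal moves and is not in check → neither.

neither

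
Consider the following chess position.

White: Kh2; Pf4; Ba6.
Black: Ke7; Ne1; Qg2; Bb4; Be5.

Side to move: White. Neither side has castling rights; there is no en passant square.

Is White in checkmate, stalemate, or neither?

White to move; white king on h2.
In check: yes, from the black queen on g2.
King squares — g1: attacked by Qg2; h1: attacked by Qg2; g2: attacked by Ne1; g3: attacked by Qg2; h3: attacked by Qg2.
Legal moves for White: none.
In check with no legal moves → checkmate.

checkmate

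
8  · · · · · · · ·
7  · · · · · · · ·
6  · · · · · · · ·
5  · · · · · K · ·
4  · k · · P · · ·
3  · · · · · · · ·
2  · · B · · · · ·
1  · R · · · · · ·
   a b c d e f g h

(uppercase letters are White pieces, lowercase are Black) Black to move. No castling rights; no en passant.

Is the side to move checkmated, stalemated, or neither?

Black to move; black king on b4.
In check: yes, from the white rook on b1.
King squares — a3: available; b3: attacked by Rb1; c3: available; a4: attacked by Bc2; c4: available; a5: available; b5: attacked by Rb1; c5: available.
Legal moves for Black: Kc5, Ka5, Kc4, Kc3, Ka3.
Black is in check but has 5 legal moves → neither.

neither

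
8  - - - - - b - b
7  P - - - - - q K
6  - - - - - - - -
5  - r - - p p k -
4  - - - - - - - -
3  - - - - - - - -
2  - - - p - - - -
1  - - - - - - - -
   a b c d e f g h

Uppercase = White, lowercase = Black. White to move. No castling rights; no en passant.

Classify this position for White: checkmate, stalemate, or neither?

checkmate

White to move; white king on h7.
In check: yes, from the black queen on g7.
King squares — g6: attacked by Kg5; h6: attacked by Kg5; g7: attacked by Bf8; g8: attacked by Qg7; h8: attacked by Qg7.
Legal moves for White: none.
In check with no legal moves → checkmate.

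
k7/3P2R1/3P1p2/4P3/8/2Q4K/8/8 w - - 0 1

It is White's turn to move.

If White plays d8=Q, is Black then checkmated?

yes

After d8=Q: black king on a8; in check: yes, from the white queen on d8.
King squares — a7: attacked by Rg7; b7: attacked by Rg7; b8: attacked by Qd8.
Black has no legal moves → checkmate.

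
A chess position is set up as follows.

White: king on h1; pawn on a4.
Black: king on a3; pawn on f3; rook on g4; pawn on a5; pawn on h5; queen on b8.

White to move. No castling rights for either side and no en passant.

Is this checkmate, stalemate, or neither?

White to move; white king on h1.
In check: no.
King squares — g1: attacked by Rg4; g2: attacked by Pf3; h2: attacked by Qb8.
Legal moves for White: none.
Not in check and no legal moves → stalemate.

stalemate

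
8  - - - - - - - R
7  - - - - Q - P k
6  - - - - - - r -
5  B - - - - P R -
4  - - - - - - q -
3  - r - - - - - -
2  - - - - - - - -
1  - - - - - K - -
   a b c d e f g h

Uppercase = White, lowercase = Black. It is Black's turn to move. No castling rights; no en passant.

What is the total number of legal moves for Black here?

0

Black to move; king on h7.
In check: yes, from the white rook on h8.
Legal moves: none.
Count: 0.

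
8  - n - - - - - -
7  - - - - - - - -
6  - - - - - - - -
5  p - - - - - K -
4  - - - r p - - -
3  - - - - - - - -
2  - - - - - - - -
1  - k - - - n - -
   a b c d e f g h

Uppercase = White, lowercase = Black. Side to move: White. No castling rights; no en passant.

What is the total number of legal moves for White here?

White to move; king on g5.
In check: no.
Legal moves: Kh6, Kg6, Kf6, Kh5, Kf5, Kh4, Kg4, Kf4.
Count: 8.

8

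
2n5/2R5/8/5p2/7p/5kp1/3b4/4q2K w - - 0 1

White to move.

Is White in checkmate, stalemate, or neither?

White to move; white king on h1.
In check: yes, from the black queen on e1.
King squares — g1: attacked by Qe1; g2: attacked by Kf3; h2: attacked by Pg3.
Legal moves for White: none.
In check with no legal moves → checkmate.

checkmate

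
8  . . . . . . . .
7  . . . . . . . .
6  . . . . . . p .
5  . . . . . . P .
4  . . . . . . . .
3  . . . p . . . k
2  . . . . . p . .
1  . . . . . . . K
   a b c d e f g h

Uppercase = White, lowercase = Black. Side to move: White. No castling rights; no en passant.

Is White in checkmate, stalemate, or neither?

stalemate

White to move; white king on h1.
In check: no.
King squares — g1: attacked by Pf2; g2: attacked by Kh3; h2: attacked by Kh3.
Legal moves for White: none.
Not in check and no legal moves → stalemate.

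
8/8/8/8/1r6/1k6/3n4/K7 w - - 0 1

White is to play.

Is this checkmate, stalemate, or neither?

White to move; white king on a1.
In check: no.
King squares — b1: attacked by Nd2; a2: attacked by Kb3; b2: attacked by Kb3.
Legal moves for White: none.
Not in check and no legal moves → stalemate.

stalemate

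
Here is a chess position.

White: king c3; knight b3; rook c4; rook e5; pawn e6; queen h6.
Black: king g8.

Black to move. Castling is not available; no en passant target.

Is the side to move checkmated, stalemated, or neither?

stalemate

Black to move; black king on g8.
In check: no.
King squares — f7: attacked by Pe6; g7: attacked by Qh6; h7: attacked by Qh6; f8: attacked by Qh6; h8: attacked by Qh6.
Legal moves for Black: none.
Not in check and no legal moves → stalemate.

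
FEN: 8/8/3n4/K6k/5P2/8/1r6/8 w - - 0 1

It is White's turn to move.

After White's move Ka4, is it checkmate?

After Ka4: black king on h5; in check: no.
Black is not in check, so this cannot be checkmate.

no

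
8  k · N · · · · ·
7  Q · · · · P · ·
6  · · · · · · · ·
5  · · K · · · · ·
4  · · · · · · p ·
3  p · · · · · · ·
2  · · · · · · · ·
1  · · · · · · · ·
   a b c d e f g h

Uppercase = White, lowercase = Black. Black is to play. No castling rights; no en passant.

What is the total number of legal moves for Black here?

Black to move; king on a8.
In check: yes, from the white queen on a7.
Legal moves: none.
Count: 0.

0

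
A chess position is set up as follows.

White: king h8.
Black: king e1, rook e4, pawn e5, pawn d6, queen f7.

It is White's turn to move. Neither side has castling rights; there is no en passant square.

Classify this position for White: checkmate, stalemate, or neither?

White to move; white king on h8.
In check: no.
King squares — g7: attacked by Qf7; h7: attacked by Qf7; g8: attacked by Qf7.
Legal moves for White: none.
Not in check and no legal moves → stalemate.

stalemate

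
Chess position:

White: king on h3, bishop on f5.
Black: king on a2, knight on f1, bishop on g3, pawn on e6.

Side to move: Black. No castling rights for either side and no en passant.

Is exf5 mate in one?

no

After exf5: white king on h3; in check: no.
White is not in check, so this cannot be checkmate.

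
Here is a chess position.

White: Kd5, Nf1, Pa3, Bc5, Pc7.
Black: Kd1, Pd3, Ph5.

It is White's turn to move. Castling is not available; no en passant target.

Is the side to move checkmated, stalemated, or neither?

neither

White to move; white king on d5.
In check: no.
Legal moves for White include: Ke6, Kd6, Kc6, Ke5, Ke4, Kd4, Kc4, Bf8, Be7, Ba7, Bd6, Bb6, Bd4, Bb4, Be3, Bf2, Bg1, Ng3, ... (list truncated; more exist).
White has legal moves and is not in check → neither.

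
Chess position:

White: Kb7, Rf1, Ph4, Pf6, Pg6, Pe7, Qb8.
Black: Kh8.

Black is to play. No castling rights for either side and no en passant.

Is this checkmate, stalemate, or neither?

Black to move; black king on h8.
In check: yes, from the white queen on b8.
King squares — g7: attacked by Pf6; h7: attacked by Pg6; g8: attacked by Qb8.
Legal moves for Black: none.
In check with no legal moves → checkmate.

checkmate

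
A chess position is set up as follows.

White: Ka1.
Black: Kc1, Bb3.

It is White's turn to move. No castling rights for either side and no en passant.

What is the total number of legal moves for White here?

0

White to move; king on a1.
In check: no.
Legal moves: none.
Count: 0.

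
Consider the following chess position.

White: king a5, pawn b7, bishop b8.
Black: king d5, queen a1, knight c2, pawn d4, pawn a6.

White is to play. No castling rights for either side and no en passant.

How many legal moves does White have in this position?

White to move; king on a5.
In check: yes, from the black queen on a1.
Legal moves: Kb6.
Count: 1.

1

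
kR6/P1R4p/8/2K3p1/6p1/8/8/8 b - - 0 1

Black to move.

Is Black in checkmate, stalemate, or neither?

Black to move; black king on a8.
In check: yes, from the white rook on b8.
King squares — a7: attacked by Rc7; b7: attacked by Rc7; b8: attacked by Pa7.
Legal moves for Black: none.
In check with no legal moves → checkmate.

checkmate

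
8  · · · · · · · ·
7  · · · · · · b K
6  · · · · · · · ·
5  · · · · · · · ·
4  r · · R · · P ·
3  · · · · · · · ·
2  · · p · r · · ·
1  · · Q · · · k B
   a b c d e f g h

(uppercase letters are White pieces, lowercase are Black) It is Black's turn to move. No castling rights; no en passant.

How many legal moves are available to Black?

Black to move; king on g1.
In check: yes, from the white queen on c1.
Legal moves: Kh2, Kf2, Re1.
Count: 3.

3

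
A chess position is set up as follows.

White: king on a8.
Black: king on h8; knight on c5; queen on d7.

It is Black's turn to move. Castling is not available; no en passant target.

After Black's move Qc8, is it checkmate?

After Qc8: white king on a8; in check: yes, from the black queen on c8.
White has 1 legal reply: Ka7.
In check but a legal move exists → not checkmate.

no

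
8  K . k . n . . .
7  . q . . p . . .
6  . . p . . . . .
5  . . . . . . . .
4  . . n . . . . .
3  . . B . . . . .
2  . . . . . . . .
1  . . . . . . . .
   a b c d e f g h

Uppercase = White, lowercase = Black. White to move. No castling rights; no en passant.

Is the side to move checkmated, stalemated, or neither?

checkmate

White to move; white king on a8.
In check: yes, from the black queen on b7.
King squares — a7: attacked by Qb7; b7: attacked by Kc8; b8: attacked by Qb7.
Legal moves for White: none.
In check with no legal moves → checkmate.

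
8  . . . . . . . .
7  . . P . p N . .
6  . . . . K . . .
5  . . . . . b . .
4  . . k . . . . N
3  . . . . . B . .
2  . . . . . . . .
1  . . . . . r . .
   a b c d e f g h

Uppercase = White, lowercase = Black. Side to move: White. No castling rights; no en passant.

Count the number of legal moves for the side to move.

White to move; king on e6.
In check: yes, from the black bishop on f5.
Legal moves: Kxe7, Kxf5, Ke5, Nxf5.
Count: 4.

4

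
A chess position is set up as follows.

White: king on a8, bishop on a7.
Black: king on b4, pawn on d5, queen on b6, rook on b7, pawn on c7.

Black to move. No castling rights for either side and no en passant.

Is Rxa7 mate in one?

After Rxa7: white king on a8; in check: yes, from the black rook on a7.
King squares — a7: attacked by Qb6; b7: attacked by Qb6; b8: attacked by Qb6.
White has no legal moves → checkmate.

yes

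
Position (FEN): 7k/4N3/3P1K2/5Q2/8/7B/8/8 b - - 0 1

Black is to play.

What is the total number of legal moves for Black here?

0

Black to move; king on h8.
In check: no.
Legal moves: none.
Count: 0.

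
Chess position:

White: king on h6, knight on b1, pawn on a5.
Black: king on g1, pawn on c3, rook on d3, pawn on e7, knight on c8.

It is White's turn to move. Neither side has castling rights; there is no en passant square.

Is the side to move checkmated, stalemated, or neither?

neither

White to move; white king on h6.
In check: no.
Legal moves for White: Kh7, Kg7, Kg6, Kh5, Kg5, Nxc3, Na3, Nd2, a6.
White has 9 legal moves and is not in check → neither.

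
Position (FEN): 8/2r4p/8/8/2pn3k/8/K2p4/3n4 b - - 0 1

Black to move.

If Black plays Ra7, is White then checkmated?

After Ra7: white king on a2; in check: yes, from the black rook on a7.
White has 1 legal reply: Kb1.
In check but a legal move exists → not checkmate.

no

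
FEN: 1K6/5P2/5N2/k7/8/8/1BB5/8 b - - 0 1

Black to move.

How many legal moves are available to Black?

4

Black to move; king on a5.
In check: no.
Legal moves: Kb6, Ka6, Kb5, Kb4.
Count: 4.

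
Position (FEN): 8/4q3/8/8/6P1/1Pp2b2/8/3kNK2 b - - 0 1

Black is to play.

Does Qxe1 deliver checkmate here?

yes

After Qxe1: white king on f1; in check: yes, from the black queen on e1.
King squares — e1: attacked by Kd1; g1: attacked by Qe1; e2: attacked by Kd1; f2: attacked by Qe1; g2: attacked by Bf3.
White has no legal moves → checkmate.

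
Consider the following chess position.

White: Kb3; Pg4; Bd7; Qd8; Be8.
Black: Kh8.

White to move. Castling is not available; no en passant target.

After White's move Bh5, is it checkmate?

no

After Bh5: black king on h8; in check: yes, from the white queen on d8.
Black has 2 legal replies: Kh7, Kg7.
In check but a legal move exists → not checkmate.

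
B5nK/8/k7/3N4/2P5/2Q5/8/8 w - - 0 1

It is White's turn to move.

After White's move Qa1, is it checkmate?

After Qa1: black king on a6; in check: yes, from the white queen on a1.
King squares — a5: attacked by Qa1; b5: attacked by Pc4; b6: attacked by Nd5; a7: attacked by Qa1; b7: attacked by Ba8.
Black has no legal moves → checkmate.

yes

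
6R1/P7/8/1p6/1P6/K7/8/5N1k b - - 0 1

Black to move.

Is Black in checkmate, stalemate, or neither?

Black to move; black king on h1.
In check: no.
King squares — g1: attacked by Rg8; g2: attacked by Rg8; h2: attacked by Nf1.
Legal moves for Black: none.
Not in check and no legal moves → stalemate.

stalemate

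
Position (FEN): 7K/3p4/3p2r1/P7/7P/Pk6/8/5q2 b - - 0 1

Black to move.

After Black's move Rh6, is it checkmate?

no

After Rh6: white king on h8; in check: yes, from the black rook on h6.
White has 2 legal replies: Kg8, Kg7.
In check but a legal move exists → not checkmate.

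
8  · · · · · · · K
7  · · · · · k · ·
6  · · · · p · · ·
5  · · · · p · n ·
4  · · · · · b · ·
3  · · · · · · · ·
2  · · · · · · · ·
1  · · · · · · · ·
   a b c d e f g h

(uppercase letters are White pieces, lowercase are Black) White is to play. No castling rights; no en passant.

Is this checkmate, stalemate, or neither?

White to move; white king on h8.
In check: no.
King squares — g7: attacked by Kf7; h7: attacked by Ng5; g8: attacked by Kf7.
Legal moves for White: none.
Not in check and no legal moves → stalemate.

stalemate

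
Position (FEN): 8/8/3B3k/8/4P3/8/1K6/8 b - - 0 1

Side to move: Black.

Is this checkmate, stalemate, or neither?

Black to move; black king on h6.
In check: no.
Legal moves for Black: Kh7, Kg7, Kg6, Kh5, Kg5.
Black has 5 legal moves and is not in check → neither.

neither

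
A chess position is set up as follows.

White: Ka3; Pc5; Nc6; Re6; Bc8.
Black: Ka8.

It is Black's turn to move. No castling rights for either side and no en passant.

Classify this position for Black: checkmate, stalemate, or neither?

Black to move; black king on a8.
In check: no.
King squares — a7: attacked by Nc6; b7: attacked by Bc8; b8: attacked by Nc6.
Legal moves for Black: none.
Not in check and no legal moves → stalemate.

stalemate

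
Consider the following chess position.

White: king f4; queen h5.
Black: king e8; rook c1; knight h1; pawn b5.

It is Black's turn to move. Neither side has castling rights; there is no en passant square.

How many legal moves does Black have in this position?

4

Black to move; king on e8.
In check: yes, from the white queen on h5.
Legal moves: Kf8, Kd8, Ke7, Kd7.
Count: 4.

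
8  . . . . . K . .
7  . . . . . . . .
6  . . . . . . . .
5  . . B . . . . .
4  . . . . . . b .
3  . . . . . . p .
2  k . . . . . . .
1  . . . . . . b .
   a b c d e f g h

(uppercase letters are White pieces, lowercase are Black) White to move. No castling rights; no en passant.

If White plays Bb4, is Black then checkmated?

After Bb4: black king on a2; in check: no.
Black is not in check, so this cannot be checkmate.

no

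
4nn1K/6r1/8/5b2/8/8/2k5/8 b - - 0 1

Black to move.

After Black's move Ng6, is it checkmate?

yes

After Ng6: white king on h8; in check: yes, from the black knight on g6.
King squares — g7: attacked by Ne8; h7: attacked by Rg7; g8: attacked by Rg7.
White has no legal moves → checkmate.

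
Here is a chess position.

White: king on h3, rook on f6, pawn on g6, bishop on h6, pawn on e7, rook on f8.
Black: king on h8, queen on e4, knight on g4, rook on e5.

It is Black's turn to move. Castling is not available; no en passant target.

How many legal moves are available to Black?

0

Black to move; king on h8.
In check: yes, from the white rook on f8.
Legal moves: none.
Count: 0.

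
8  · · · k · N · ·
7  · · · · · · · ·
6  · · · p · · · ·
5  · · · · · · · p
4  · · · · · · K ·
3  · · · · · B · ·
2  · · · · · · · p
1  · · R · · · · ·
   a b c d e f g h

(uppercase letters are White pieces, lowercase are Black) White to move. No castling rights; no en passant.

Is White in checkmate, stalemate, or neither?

White to move; white king on g4.
In check: yes, from the black pawn on h5.
King squares — f3: own bishop; g3: available; h3: available; f4: available; h4: available; f5: available; g5: available; h5: available.
Legal moves for White: Kxh5, Kg5, Kf5, Kh4, Kf4, Kh3, Kg3.
White is in check but has 7 legal moves → neither.

neither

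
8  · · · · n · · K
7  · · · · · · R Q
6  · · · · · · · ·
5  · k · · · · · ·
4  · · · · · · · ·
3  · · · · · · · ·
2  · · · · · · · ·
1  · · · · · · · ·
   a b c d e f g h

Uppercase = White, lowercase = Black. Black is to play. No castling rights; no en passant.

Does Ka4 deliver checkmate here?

no

After Ka4: white king on h8; in check: no.
White is not in check, so this cannot be checkmate.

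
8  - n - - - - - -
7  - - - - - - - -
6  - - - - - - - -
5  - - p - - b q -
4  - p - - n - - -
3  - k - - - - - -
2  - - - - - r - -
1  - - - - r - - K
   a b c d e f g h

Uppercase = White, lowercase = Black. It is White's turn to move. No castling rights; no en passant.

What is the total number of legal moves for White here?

White to move; king on h1.
In check: yes, from the black rook on e1.
Legal moves: none.
Count: 0.

0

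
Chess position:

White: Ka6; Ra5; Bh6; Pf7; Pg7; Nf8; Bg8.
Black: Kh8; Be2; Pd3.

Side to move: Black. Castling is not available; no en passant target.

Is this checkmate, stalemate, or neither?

Black to move; black king on h8.
In check: yes, from the white pawn on g7.
King squares — g7: attacked by Bh6; h7: attacked by Nf8; g8: attacked by Pf7.
Legal moves for Black: none.
In check with no legal moves → checkmate.

checkmate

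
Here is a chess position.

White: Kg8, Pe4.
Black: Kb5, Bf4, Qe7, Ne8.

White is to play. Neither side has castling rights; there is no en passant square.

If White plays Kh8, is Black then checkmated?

After Kh8: black king on b5; in check: no.
Black is not in check, so this cannot be checkmate.

no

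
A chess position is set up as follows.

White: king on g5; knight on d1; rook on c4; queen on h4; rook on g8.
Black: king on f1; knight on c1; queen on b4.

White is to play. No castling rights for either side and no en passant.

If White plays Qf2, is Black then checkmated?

After Qf2: black king on f1; in check: yes, from the white queen on f2.
King squares — e1: attacked by Qf2; g1: attacked by Qf2; e2: attacked by Qf2; f2: attacked by Nd1; g2: attacked by Qf2.
Black has no legal moves → checkmate.

yes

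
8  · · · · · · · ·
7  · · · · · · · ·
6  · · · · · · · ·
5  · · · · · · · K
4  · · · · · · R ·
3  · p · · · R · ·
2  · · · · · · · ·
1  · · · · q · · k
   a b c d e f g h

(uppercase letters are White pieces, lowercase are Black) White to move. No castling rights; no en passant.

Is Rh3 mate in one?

After Rh3: black king on h1; in check: yes, from the white rook on h3.
King squares — g1: attacked by Rg4; g2: attacked by Rg4; h2: attacked by Rh3.
Black has no legal moves → checkmate.

yes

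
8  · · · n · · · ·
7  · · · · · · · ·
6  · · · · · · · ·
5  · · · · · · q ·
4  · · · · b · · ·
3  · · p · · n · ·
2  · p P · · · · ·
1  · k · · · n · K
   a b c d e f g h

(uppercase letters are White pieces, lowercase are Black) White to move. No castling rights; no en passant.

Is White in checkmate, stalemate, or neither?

stalemate

White to move; white king on h1.
In check: no.
King squares — g1: attacked by Nf3; g2: attacked by Qg5; h2: attacked by Nf1.
Legal moves for White: none.
Not in check and no legal moves → stalemate.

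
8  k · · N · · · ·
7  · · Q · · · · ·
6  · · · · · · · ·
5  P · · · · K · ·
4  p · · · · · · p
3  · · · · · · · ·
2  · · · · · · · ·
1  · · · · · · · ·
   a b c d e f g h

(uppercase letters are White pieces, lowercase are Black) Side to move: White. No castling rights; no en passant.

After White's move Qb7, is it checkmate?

yes

After Qb7: black king on a8; in check: yes, from the white queen on b7.
King squares — a7: attacked by Qb7; b7: attacked by Nd8; b8: attacked by Qb7.
Black has no legal moves → checkmate.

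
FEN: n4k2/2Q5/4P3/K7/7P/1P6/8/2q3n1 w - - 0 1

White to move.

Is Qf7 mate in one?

After Qf7: black king on f8; in check: yes, from the white queen on f7.
King squares — e7: attacked by Qf7; f7: attacked by Pe6; g7: attacked by Qf7; e8: attacked by Qf7; g8: attacked by Qf7.
Black has no legal moves → checkmate.

yes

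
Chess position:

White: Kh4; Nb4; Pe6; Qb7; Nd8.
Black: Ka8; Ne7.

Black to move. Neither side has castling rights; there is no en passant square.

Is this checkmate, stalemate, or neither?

Black to move; black king on a8.
In check: yes, from the white queen on b7.
King squares — a7: attacked by Qb7; b7: attacked by Nd8; b8: attacked by Qb7.
Legal moves for Black: none.
In check with no legal moves → checkmate.

checkmate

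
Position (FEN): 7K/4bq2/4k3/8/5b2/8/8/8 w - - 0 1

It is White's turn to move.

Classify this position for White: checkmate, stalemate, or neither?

White to move; white king on h8.
In check: no.
King squares — g7: attacked by Qf7; h7: attacked by Qf7; g8: attacked by Qf7.
Legal moves for White: none.
Not in check and no legal moves → stalemate.

stalemate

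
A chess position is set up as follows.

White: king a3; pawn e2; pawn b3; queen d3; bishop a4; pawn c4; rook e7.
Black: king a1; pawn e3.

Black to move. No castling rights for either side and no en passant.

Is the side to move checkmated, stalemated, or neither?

stalemate

Black to move; black king on a1.
In check: no.
King squares — b1: attacked by Qd3; a2: attacked by Ka3; b2: attacked by Ka3.
Legal moves for Black: none.
Not in check and no legal moves → stalemate.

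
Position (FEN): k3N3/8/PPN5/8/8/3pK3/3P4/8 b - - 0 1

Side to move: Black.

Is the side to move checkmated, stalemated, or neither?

stalemate

Black to move; black king on a8.
In check: no.
King squares — a7: attacked by Pb6; b7: attacked by Pa6; b8: attacked by Nc6.
Legal moves for Black: none.
Not in check and no legal moves → stalemate.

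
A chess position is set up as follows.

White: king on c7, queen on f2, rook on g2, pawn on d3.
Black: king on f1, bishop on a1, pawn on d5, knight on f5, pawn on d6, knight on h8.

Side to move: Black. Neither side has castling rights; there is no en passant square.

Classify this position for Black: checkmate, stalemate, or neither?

checkmate

Black to move; black king on f1.
In check: yes, from the white queen on f2.
King squares — e1: attacked by Qf2; g1: attacked by Qf2; e2: attacked by Qf2; f2: attacked by Rg2; g2: attacked by Qf2.
Legal moves for Black: none.
In check with no legal moves → checkmate.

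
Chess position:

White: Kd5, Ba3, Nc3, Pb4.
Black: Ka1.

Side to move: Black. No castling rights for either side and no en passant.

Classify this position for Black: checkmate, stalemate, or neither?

Black to move; black king on a1.
In check: no.
King squares — b1: attacked by Nc3; a2: attacked by Nc3; b2: attacked by Ba3.
Legal moves for Black: none.
Not in check and no legal moves → stalemate.

stalemate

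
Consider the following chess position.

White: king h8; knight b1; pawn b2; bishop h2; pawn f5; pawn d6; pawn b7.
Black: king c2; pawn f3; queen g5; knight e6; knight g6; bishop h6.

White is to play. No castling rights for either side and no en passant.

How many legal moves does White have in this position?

White to move; king on h8.
In check: yes, from the black knight on g6.
Legal moves: Kg8, Kh7, fxg6.
Count: 3.

3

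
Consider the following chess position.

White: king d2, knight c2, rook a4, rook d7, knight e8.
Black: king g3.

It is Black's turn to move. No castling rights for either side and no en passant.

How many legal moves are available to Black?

Black to move; king on g3.
In check: no.
Legal moves: Kh3, Kf3, Kh2, Kg2, Kf2.
Count: 5.

5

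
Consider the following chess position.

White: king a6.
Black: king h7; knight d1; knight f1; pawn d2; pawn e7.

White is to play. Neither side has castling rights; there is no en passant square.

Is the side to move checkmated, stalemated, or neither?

White to move; white king on a6.
In check: no.
Legal moves for White: Kb7, Ka7, Kb6, Kb5, Ka5.
White has 5 legal moves and is not in check → neither.

neither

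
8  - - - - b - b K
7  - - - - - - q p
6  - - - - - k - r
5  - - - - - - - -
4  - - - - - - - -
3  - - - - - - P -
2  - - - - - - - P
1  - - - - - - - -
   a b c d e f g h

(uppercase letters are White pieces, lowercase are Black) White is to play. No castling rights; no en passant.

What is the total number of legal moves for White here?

White to move; king on h8.
In check: yes, from the black queen on g7.
Legal moves: none.
Count: 0.

0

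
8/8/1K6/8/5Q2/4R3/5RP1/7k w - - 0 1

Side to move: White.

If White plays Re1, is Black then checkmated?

yes

After Re1: black king on h1; in check: yes, from the white rook on e1.
King squares — g1: attacked by Re1; g2: attacked by Rf2; h2: attacked by Qf4.
Black has no legal moves → checkmate.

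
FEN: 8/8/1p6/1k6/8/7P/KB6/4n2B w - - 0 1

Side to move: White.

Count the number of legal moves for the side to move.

21

White to move; king on a2.
In check: no.
Legal moves: Bh8, Bg7, Bf6, Be5, Bd4, Bc3, Ba3, Bc1, Ba1, Kb3, Ka3, Kb1, Ka1, Ba8, Bb7, Bc6+, Bd5, Be4, Bf3, Bg2, h4.
Count: 21.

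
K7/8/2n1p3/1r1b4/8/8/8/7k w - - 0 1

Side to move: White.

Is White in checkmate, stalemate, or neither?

White to move; white king on a8.
In check: no.
King squares — a7: attacked by Nc6; b7: attacked by Rb5; b8: attacked by Rb5.
Legal moves for White: none.
Not in check and no legal moves → stalemate.

stalemate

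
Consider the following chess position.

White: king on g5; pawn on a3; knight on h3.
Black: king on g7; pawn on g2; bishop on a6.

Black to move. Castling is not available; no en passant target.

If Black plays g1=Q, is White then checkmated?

no

After g1=Q: white king on g5; in check: yes, from the black queen on g1.
White has 5 legal replies: Kh5, Kf5, Kh4, Kf4, Nxg1.
In check but a legal move exists → not checkmate.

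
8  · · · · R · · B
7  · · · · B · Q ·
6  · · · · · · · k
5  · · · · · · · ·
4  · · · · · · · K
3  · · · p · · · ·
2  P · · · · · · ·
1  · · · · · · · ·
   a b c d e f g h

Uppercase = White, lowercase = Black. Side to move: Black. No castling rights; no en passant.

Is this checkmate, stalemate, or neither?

checkmate

Black to move; black king on h6.
In check: yes, from the white queen on g7.
King squares — g5: attacked by Kh4; h5: attacked by Kh4; g6: attacked by Qg7; g7: attacked by Bh8; h7: attacked by Qg7.
Legal moves for Black: none.
In check with no legal moves → checkmate.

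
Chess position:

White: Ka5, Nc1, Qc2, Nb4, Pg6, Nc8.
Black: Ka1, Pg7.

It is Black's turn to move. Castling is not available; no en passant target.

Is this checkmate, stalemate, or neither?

stalemate

Black to move; black king on a1.
In check: no.
King squares — b1: attacked by Qc2; a2: attacked by Nc1; b2: attacked by Qc2.
Legal moves for Black: none.
Not in check and no legal moves → stalemate.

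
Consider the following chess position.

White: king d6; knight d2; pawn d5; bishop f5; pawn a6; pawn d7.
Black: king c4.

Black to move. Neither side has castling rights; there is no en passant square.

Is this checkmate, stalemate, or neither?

Black to move; black king on c4.
In check: yes, from the white knight on d2.
King squares — b3: attacked by Nd2; c3: available; d3: attacked by Bf5; b4: available; d4: available; b5: available; c5: attacked by Kd6; d5: attacked by Kd6.
Legal moves for Black: Kb5, Kd4, Kb4, Kc3.
Black is in check but has 4 legal moves → neither.

neither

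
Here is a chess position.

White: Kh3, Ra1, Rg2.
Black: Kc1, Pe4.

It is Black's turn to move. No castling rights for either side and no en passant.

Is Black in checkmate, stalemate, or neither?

checkmate

Black to move; black king on c1.
In check: yes, from the white rook on a1.
King squares — b1: attacked by Ra1; d1: attacked by Ra1; b2: attacked by Rg2; c2: attacked by Rg2; d2: attacked by Rg2.
Legal moves for Black: none.
In check with no legal moves → checkmate.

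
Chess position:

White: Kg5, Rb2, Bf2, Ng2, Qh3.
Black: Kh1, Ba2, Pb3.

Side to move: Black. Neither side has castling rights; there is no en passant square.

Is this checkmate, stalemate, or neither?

checkmate

Black to move; black king on h1.
In check: yes, from the white queen on h3.
King squares — g1: attacked by Bf2; g2: attacked by Qh3; h2: attacked by Qh3.
Legal moves for Black: none.
In check with no legal moves → checkmate.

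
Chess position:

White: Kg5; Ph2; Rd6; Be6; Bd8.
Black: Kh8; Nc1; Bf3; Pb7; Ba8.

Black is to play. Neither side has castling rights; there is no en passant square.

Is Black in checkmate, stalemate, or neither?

Black to move; black king on h8.
In check: no.
Legal moves for Black: Kh7, Kg7, Bc6, Bh5, Bd5, Bg4, Be4, Bg2, Be2, Bh1, Bd1, Nd3, Nb3, Ne2, Na2, b6, b5.
Black has 17 legal moves and is not in check → neither.

neither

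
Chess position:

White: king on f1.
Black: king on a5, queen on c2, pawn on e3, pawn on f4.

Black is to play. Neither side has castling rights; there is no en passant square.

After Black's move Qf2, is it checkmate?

yes

After Qf2: white king on f1; in check: yes, from the black queen on f2.
King squares — e1: attacked by Qf2; g1: attacked by Qf2; e2: attacked by Qf2; f2: attacked by Pe3; g2: attacked by Qf2.
White has no legal moves → checkmate.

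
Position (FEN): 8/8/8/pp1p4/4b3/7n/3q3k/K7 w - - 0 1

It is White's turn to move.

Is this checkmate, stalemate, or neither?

White to move; white king on a1.
In check: no.
King squares — b1: attacked by Be4; a2: attacked by Qd2; b2: attacked by Qd2.
Legal moves for White: none.
Not in check and no legal moves → stalemate.

stalemate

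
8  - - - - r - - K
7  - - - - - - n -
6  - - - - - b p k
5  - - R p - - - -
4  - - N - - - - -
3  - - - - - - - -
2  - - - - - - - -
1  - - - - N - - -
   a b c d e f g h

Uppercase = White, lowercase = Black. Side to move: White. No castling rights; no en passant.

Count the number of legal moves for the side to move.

White to move; king on h8.
In check: yes, from the black rook on e8.
Legal moves: none.
Count: 0.

0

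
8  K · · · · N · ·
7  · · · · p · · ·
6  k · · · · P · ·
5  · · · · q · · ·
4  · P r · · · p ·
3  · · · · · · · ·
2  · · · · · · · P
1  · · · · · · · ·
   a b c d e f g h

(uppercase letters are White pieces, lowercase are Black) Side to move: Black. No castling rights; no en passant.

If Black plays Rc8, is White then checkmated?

yes

After Rc8: white king on a8; in check: yes, from the black rook on c8.
King squares — a7: attacked by Ka6; b7: attacked by Ka6; b8: attacked by Qe5.
White has no legal moves → checkmate.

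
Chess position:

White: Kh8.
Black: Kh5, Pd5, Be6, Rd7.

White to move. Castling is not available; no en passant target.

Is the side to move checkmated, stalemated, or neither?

stalemate

White to move; white king on h8.
In check: no.
King squares — g7: attacked by Rd7; h7: attacked by Rd7; g8: attacked by Be6.
Legal moves for White: none.
Not in check and no legal moves → stalemate.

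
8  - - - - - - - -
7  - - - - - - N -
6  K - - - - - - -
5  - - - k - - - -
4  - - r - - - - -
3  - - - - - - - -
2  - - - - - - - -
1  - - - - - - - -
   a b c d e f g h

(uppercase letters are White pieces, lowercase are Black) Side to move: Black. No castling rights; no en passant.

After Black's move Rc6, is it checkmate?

no

After Rc6: white king on a6; in check: yes, from the black rook on c6.
White has 4 legal replies: Kb7, Ka7, Kb5, Ka5.
In check but a legal move exists → not checkmate.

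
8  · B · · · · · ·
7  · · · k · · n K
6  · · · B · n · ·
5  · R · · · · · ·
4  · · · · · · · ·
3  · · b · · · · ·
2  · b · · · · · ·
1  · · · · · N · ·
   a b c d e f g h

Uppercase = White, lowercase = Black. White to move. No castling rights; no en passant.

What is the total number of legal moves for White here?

White to move; king on h7.
In check: yes, from the black knight on f6.
Legal moves: Kh8, Kxg7, Kh6, Kg6.
Count: 4.

4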